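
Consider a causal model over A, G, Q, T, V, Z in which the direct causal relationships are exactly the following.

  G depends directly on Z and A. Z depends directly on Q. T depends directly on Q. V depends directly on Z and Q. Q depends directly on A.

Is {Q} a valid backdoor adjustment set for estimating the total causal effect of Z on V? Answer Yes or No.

Yes

Backdoor paths from Z to V (paths whose first edge points into Z):
  P1: Z <- Q -> V
Condition 1 (no descendant of Z in the set): holds — descendants of Z are {G, V}; none are in {Q}.
Condition 2 (every backdoor path blocked by {Q}):
  P1: blocked at fork node Q ∈ conditioning set.
{Q} satisfies the backdoor criterion.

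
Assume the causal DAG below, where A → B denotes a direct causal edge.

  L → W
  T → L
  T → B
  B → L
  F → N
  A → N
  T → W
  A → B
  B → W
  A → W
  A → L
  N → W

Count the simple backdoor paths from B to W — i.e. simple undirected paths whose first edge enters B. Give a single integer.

8

A backdoor path from B to W is any simple undirected path whose first edge points into B (i.e. leaves B via a parent).
Parents of B: {A, T}.
Enumerating:
  P1: B <- T -> L <- A -> N -> W
  P2: B <- T -> L <- A -> W
  P3: B <- T -> L -> W
  P4: B <- T -> W
  P5: B <- A -> N -> W
  P6: B <- A -> L <- T -> W
  P7: B <- A -> L -> W
  P8: B <- A -> W
That exhausts the simple backdoor paths. Count: 8.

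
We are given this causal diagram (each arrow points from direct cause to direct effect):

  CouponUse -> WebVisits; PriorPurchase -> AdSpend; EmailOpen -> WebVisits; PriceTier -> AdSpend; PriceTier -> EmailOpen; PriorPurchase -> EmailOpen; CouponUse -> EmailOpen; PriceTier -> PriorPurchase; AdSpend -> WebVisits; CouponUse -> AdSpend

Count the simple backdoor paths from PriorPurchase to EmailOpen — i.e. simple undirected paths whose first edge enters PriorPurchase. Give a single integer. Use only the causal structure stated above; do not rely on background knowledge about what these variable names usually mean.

A backdoor path from PriorPurchase to EmailOpen is any simple undirected path whose first edge points into PriorPurchase (i.e. leaves PriorPurchase via a parent).
Parents of PriorPurchase: {PriceTier}.
Enumerating:
  P1: PriorPurchase <- PriceTier -> AdSpend <- CouponUse -> EmailOpen
  P2: PriorPurchase <- PriceTier -> AdSpend <- CouponUse -> WebVisits <- EmailOpen
  P3: PriorPurchase <- PriceTier -> AdSpend -> WebVisits <- CouponUse -> EmailOpen
  P4: PriorPurchase <- PriceTier -> AdSpend -> WebVisits <- EmailOpen
  P5: PriorPurchase <- PriceTier -> EmailOpen
That exhausts the simple backdoor paths. Count: 5.

5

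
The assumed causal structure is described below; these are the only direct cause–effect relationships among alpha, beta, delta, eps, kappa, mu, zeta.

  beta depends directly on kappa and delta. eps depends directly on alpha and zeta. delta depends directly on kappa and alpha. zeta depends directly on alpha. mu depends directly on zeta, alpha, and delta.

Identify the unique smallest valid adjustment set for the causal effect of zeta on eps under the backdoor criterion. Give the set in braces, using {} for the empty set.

Variables eligible for adjustment (non-descendants of zeta, excluding zeta and eps): {alpha, beta, delta, kappa}.
Backdoor paths from zeta to eps:
  P1: zeta <- alpha -> eps
The empty set is not sufficient: P1 (zeta <- alpha -> eps) has no collider blocking it and no conditioned non-collider, so it is open.
Try {alpha}:
  P1: blocked at fork node alpha ∈ conditioning set.
{alpha} contains no descendant of zeta and blocks every backdoor path.
No other singleton works — e.g. {kappa} leaves P1 open — so {alpha} is the unique smallest valid adjustment set.

{alpha}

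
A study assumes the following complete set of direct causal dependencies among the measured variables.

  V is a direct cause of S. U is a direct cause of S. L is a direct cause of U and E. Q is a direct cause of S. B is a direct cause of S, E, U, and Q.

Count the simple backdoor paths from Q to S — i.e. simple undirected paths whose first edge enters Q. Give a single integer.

3

A backdoor path from Q to S is any simple undirected path whose first edge points into Q (i.e. leaves Q via a parent).
Parents of Q: {B}.
Enumerating:
  P1: Q <- B -> E <- L -> U -> S
  P2: Q <- B -> U -> S
  P3: Q <- B -> S
That exhausts the simple backdoor paths. Count: 3.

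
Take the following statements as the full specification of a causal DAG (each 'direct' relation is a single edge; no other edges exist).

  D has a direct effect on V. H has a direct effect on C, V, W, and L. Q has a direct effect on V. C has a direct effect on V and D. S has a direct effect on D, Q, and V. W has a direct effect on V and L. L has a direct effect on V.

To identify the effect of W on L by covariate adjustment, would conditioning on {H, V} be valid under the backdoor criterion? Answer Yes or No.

Backdoor paths from W to L (paths whose first edge points into W):
  P1: W <- H -> C -> D <- S -> Q -> V <- L
  P2: W <- H -> C -> D <- S -> V <- L
  P3: W <- H -> C -> D -> V <- L
  P4: W <- H -> C -> V <- L
  P5: W <- H -> L
  P6: W <- H -> V <- L
Condition 1 (no descendant of W in the set): FAILS — V is a descendant of W.
Condition 2 (every backdoor path blocked by {H, V}):
  P1: blocked at fork node H ∈ conditioning set.
  P2: blocked at fork node H ∈ conditioning set.
  P3: blocked at fork node H ∈ conditioning set.
  P4: blocked at fork node H ∈ conditioning set.
  P5: blocked at fork node H ∈ conditioning set.
  P6: blocked at fork node H ∈ conditioning set.
{H, V} does not satisfy the backdoor criterion.

No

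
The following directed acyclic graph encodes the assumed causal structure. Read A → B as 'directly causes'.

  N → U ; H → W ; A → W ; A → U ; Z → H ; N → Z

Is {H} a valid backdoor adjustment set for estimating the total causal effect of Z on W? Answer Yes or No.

No

Backdoor paths from Z to W (paths whose first edge points into Z):
  P1: Z <- N -> U <- A -> W
Condition 1 (no descendant of Z in the set): FAILS — H is a descendant of Z.
Condition 2 (every backdoor path blocked by {H}):
  P1: blocked at collider U (neither it nor any descendant is in the conditioning set).
{H} does not satisfy the backdoor criterion.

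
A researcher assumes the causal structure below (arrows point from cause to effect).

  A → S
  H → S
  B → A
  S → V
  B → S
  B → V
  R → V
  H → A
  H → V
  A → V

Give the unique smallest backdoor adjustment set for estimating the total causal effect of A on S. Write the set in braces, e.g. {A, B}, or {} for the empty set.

Variables eligible for adjustment (non-descendants of A, excluding A and S): {B, H, R}.
Backdoor paths from A to S:
  P1: A <- B -> S
  P2: A <- B -> V <- H -> S
  P3: A <- B -> V <- S
  P4: A <- H -> S
  P5: A <- H -> V <- B -> S
  P6: A <- H -> V <- S
The empty set is not sufficient: P1 (A <- B -> S) has no collider blocking it and no conditioned non-collider, so it is open.
Try {B, H}:
  P1: blocked at fork node B ∈ conditioning set.
  P2: blocked at fork node B ∈ conditioning set.
  P3: blocked at fork node B ∈ conditioning set.
  P4: blocked at fork node H ∈ conditioning set.
  P5: blocked at fork node H ∈ conditioning set.
  P6: blocked at fork node H ∈ conditioning set.
{B, H} contains no descendant of A and blocks every backdoor path.
Every element of {B, H} is needed (dropping B leaves P1 open; dropping H leaves P4 open), so no proper subset is valid.
Among all size-2 subsets of the eligible variables, only {B, H} blocks every backdoor path, so it is the unique smallest valid adjustment set.

{B, H}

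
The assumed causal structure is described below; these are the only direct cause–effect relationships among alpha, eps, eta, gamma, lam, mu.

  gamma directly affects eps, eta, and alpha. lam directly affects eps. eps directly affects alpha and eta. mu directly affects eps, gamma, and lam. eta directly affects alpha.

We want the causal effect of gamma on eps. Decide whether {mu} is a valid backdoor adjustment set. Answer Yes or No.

Yes

Backdoor paths from gamma to eps (paths whose first edge points into gamma):
  P1: gamma <- mu -> lam -> eps
  P2: gamma <- mu -> eps
Condition 1 (no descendant of gamma in the set): holds — descendants of gamma are {alpha, eps, eta}; none are in {mu}.
Condition 2 (every backdoor path blocked by {mu}):
  P1: blocked at fork node mu ∈ conditioning set.
  P2: blocked at fork node mu ∈ conditioning set.
{mu} satisfies the backdoor criterion.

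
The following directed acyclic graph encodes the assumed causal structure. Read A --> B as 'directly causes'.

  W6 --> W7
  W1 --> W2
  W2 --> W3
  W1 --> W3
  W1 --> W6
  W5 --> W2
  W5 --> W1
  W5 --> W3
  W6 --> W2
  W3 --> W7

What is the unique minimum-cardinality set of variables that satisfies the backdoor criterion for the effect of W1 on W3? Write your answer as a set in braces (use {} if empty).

Variables eligible for adjustment (non-descendants of W1, excluding W1 and W3): {W5}.
Backdoor paths from W1 to W3:
  P1: W1 <- W5 -> W2 <- W6 -> W7 <- W3
  P2: W1 <- W5 -> W2 -> W3
  P3: W1 <- W5 -> W3
The empty set is not sufficient: P2 (W1 <- W5 -> W2 -> W3) has no collider blocking it and no conditioned non-collider, so it is open.
Try {W5}:
  P1: blocked at fork node W5 ∈ conditioning set.
  P2: blocked at fork node W5 ∈ conditioning set.
  P3: blocked at fork node W5 ∈ conditioning set.
{W5} contains no descendant of W1 and blocks every backdoor path.
{W5} is the unique smallest valid adjustment set.

{W5}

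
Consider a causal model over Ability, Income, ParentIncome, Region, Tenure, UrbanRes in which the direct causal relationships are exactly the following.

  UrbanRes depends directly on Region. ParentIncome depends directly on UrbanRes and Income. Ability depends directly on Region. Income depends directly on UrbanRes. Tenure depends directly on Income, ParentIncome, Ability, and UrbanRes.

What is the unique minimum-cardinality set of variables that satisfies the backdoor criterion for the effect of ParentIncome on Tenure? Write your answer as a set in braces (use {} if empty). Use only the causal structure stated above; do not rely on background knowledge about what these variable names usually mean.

{Income, UrbanRes}

Variables eligible for adjustment (non-descendants of ParentIncome, excluding ParentIncome and Tenure): {Ability, Income, Region, UrbanRes}.
Backdoor paths from ParentIncome to Tenure:
  P1: ParentIncome <- UrbanRes <- Region -> Ability -> Tenure
  P2: ParentIncome <- UrbanRes -> Income -> Tenure
  P3: ParentIncome <- UrbanRes -> Tenure
  P4: ParentIncome <- Income <- UrbanRes <- Region -> Ability -> Tenure
  P5: ParentIncome <- Income <- UrbanRes -> Tenure
  P6: ParentIncome <- Income -> Tenure
The empty set is not sufficient: P1 (ParentIncome <- UrbanRes <- Region -> Ability -> Tenure) has no collider blocking it and no conditioned non-collider, so it is open.
Try {Income, UrbanRes}:
  P1: blocked at chain node UrbanRes ∈ conditioning set.
  P2: blocked at fork node UrbanRes ∈ conditioning set.
  P3: blocked at fork node UrbanRes ∈ conditioning set.
  P4: blocked at chain node Income ∈ conditioning set.
  P5: blocked at chain node Income ∈ conditioning set.
  P6: blocked at fork node Income ∈ conditioning set.
{Income, UrbanRes} contains no descendant of ParentIncome and blocks every backdoor path.
Every element of {Income, UrbanRes} is needed (dropping Income leaves P6 open; dropping UrbanRes leaves P1 open), so no proper subset is valid.
Among all size-2 subsets of the eligible variables, only {Income, UrbanRes} blocks every backdoor path, so it is the unique smallest valid adjustment set.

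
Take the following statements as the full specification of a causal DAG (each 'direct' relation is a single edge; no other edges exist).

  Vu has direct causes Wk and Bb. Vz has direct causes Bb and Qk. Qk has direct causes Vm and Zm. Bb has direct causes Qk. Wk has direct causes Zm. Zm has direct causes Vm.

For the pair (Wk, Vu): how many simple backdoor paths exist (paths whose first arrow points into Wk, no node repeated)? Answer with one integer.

4

A backdoor path from Wk to Vu is any simple undirected path whose first edge points into Wk (i.e. leaves Wk via a parent).
Parents of Wk: {Zm}.
Enumerating:
  P1: Wk <- Zm <- Vm -> Qk -> Bb -> Vu
  P2: Wk <- Zm <- Vm -> Qk -> Vz <- Bb -> Vu
  P3: Wk <- Zm -> Qk -> Bb -> Vu
  P4: Wk <- Zm -> Qk -> Vz <- Bb -> Vu
That exhausts the simple backdoor paths. Count: 4.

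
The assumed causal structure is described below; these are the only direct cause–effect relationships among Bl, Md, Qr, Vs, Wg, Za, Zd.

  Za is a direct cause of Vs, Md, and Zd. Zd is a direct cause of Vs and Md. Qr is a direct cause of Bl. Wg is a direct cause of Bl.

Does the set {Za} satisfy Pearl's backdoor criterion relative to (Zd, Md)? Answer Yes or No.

Backdoor paths from Zd to Md (paths whose first edge points into Zd):
  P1: Zd <- Za -> Md
Condition 1 (no descendant of Zd in the set): holds — descendants of Zd are {Md, Vs}; none are in {Za}.
Condition 2 (every backdoor path blocked by {Za}):
  P1: blocked at fork node Za ∈ conditioning set.
{Za} satisfies the backdoor criterion.

Yes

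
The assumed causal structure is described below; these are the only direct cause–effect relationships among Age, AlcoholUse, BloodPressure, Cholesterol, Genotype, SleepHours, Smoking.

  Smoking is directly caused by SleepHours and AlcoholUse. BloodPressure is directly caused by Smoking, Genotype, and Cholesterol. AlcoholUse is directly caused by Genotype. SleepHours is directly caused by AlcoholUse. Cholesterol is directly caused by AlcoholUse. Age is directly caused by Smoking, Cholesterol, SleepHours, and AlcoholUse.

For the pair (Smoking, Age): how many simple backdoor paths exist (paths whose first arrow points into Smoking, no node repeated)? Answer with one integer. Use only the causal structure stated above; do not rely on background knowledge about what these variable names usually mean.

A backdoor path from Smoking to Age is any simple undirected path whose first edge points into Smoking (i.e. leaves Smoking via a parent).
Parents of Smoking: {AlcoholUse, SleepHours}.
Enumerating:
  P1: Smoking <- AlcoholUse <- Genotype -> BloodPressure <- Cholesterol -> Age
  P2: Smoking <- AlcoholUse -> SleepHours -> Age
  P3: Smoking <- AlcoholUse -> Cholesterol -> Age
  P4: Smoking <- AlcoholUse -> Age
  P5: Smoking <- SleepHours <- AlcoholUse <- Genotype -> BloodPressure <- Cholesterol -> Age
  P6: Smoking <- SleepHours <- AlcoholUse -> Cholesterol -> Age
  P7: Smoking <- SleepHours <- AlcoholUse -> Age
  P8: Smoking <- SleepHours -> Age
That exhausts the simple backdoor paths. Count: 8.

8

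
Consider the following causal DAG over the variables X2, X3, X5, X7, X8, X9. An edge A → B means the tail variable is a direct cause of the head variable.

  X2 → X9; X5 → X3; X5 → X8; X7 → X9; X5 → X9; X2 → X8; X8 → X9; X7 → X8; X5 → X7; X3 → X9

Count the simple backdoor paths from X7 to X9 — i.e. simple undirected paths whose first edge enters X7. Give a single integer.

4

A backdoor path from X7 to X9 is any simple undirected path whose first edge points into X7 (i.e. leaves X7 via a parent).
Parents of X7: {X5}.
Enumerating:
  P1: X7 <- X5 -> X3 -> X9
  P2: X7 <- X5 -> X8 <- X2 -> X9
  P3: X7 <- X5 -> X8 -> X9
  P4: X7 <- X5 -> X9
That exhausts the simple backdoor paths. Count: 4.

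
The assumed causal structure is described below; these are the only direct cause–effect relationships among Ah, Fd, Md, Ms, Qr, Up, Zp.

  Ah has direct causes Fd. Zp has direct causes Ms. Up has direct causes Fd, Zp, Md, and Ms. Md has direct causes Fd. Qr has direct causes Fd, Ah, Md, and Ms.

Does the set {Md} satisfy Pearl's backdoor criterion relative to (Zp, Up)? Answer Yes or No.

Backdoor paths from Zp to Up (paths whose first edge points into Zp):
  P1: Zp <- Ms -> Up
  P2: Zp <- Ms -> Qr <- Fd -> Md -> Up
  P3: Zp <- Ms -> Qr <- Fd -> Up
  P4: Zp <- Ms -> Qr <- Md <- Fd -> Up
  P5: Zp <- Ms -> Qr <- Md -> Up
  P6: Zp <- Ms -> Qr <- Ah <- Fd -> Md -> Up
  P7: Zp <- Ms -> Qr <- Ah <- Fd -> Up
Condition 1 (no descendant of Zp in the set): holds — descendants of Zp are {Up}; none are in {Md}.
Condition 2 (every backdoor path blocked by {Md}):
  P1: open — no interior node is in the conditioning set.
  P2: blocked at collider Qr (neither it nor any descendant is in the conditioning set).
  P3: blocked at collider Qr (neither it nor any descendant is in the conditioning set).
  P4: blocked at collider Qr (neither it nor any descendant is in the conditioning set).
  P5: blocked at collider Qr (neither it nor any descendant is in the conditioning set).
  P6: blocked at collider Qr (neither it nor any descendant is in the conditioning set).
  P7: blocked at collider Qr (neither it nor any descendant is in the conditioning set).
{Md} does not satisfy the backdoor criterion.

No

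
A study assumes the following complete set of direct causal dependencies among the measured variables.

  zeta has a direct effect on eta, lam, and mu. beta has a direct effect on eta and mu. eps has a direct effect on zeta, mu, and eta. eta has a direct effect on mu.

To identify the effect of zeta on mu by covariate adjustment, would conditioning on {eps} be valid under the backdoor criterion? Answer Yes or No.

Yes

Backdoor paths from zeta to mu (paths whose first edge points into zeta):
  P1: zeta <- eps -> eta <- beta -> mu
  P2: zeta <- eps -> eta -> mu
  P3: zeta <- eps -> mu
Condition 1 (no descendant of zeta in the set): holds — descendants of zeta are {eta, lam, mu}; none are in {eps}.
Condition 2 (every backdoor path blocked by {eps}):
  P1: blocked at fork node eps ∈ conditioning set.
  P2: blocked at fork node eps ∈ conditioning set.
  P3: blocked at fork node eps ∈ conditioning set.
{eps} satisfies the backdoor criterion.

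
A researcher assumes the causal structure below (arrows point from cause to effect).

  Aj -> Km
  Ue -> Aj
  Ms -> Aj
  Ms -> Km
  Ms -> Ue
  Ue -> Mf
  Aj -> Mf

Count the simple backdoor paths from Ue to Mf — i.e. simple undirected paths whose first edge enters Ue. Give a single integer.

2

A backdoor path from Ue to Mf is any simple undirected path whose first edge points into Ue (i.e. leaves Ue via a parent).
Parents of Ue: {Ms}.
Enumerating:
  P1: Ue <- Ms -> Aj -> Mf
  P2: Ue <- Ms -> Km <- Aj -> Mf
That exhausts the simple backdoor paths. Count: 2.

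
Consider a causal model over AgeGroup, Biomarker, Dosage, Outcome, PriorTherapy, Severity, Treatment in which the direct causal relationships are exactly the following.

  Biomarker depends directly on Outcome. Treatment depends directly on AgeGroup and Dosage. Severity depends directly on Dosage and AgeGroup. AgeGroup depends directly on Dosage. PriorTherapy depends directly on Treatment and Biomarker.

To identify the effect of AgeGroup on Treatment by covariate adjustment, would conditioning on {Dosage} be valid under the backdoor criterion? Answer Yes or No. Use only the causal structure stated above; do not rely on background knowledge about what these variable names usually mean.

Backdoor paths from AgeGroup to Treatment (paths whose first edge points into AgeGroup):
  P1: AgeGroup <- Dosage -> Treatment
Condition 1 (no descendant of AgeGroup in the set): holds — descendants of AgeGroup are {PriorTherapy, Severity, Treatment}; none are in {Dosage}.
Condition 2 (every backdoor path blocked by {Dosage}):
  P1: blocked at fork node Dosage ∈ conditioning set.
{Dosage} satisfies the backdoor criterion.

Yes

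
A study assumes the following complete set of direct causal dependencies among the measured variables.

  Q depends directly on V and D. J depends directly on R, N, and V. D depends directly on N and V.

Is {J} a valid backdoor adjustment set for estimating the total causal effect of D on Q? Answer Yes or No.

Backdoor paths from D to Q (paths whose first edge points into D):
  P1: D <- N -> J <- V -> Q
  P2: D <- V -> Q
Condition 1 (no descendant of D in the set): holds — descendants of D are {Q}; none are in {J}.
Condition 2 (every backdoor path blocked by {J}):
  P1: open — collider(s) J are conditioned on (or have a conditioned descendant) and no non-collider on the path is in the set.
  P2: open — no interior node is in the conditioning set.
{J} does not satisfy the backdoor criterion.

No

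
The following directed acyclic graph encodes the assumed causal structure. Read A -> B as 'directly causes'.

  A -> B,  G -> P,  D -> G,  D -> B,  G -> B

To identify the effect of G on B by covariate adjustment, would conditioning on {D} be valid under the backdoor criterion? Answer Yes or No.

Yes

Backdoor paths from G to B (paths whose first edge points into G):
  P1: G <- D -> B
Condition 1 (no descendant of G in the set): holds — descendants of G are {B, P}; none are in {D}.
Condition 2 (every backdoor path blocked by {D}):
  P1: blocked at fork node D ∈ conditioning set.
{D} satisfies the backdoor criterion.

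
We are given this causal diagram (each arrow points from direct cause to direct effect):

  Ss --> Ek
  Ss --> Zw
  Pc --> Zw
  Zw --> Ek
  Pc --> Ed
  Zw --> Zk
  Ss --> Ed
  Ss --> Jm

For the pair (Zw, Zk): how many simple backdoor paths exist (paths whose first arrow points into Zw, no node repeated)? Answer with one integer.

A backdoor path from Zw to Zk is any simple undirected path whose first edge points into Zw (i.e. leaves Zw via a parent).
Parents of Zw: {Pc, Ss}.
No simple path from any parent of Zw reaches Zk without revisiting Zw, so there are no backdoor paths.

0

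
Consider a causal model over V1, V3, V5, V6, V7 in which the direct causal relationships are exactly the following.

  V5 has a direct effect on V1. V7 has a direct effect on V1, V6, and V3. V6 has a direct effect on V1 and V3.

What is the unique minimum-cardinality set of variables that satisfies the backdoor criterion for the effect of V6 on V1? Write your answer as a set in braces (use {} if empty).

Variables eligible for adjustment (non-descendants of V6, excluding V6 and V1): {V5, V7}.
Backdoor paths from V6 to V1:
  P1: V6 <- V7 -> V1
The empty set is not sufficient: P1 (V6 <- V7 -> V1) has no collider blocking it and no conditioned non-collider, so it is open.
Try {V7}:
  P1: blocked at fork node V7 ∈ conditioning set.
{V7} contains no descendant of V6 and blocks every backdoor path.
No other singleton works — e.g. {V5} leaves P1 open — so {V7} is the unique smallest valid adjustment set.

{V7}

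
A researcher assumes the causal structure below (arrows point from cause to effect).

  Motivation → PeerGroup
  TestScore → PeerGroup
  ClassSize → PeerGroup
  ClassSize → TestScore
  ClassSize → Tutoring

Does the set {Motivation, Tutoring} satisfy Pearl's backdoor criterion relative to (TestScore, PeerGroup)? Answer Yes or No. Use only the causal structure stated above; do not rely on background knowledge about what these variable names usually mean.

Backdoor paths from TestScore to PeerGroup (paths whose first edge points into TestScore):
  P1: TestScore <- ClassSize -> PeerGroup
Condition 1 (no descendant of TestScore in the set): holds — descendants of TestScore are {PeerGroup}; none are in {Motivation, Tutoring}.
Condition 2 (every backdoor path blocked by {Motivation, Tutoring}):
  P1: open — no interior node is in the conditioning set.
{Motivation, Tutoring} does not satisfy the backdoor criterion.

No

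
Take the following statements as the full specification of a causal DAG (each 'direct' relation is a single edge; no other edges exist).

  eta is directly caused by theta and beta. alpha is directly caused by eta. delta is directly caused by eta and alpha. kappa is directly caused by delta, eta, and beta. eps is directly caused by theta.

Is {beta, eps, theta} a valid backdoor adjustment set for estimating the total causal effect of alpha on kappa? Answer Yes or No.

Backdoor paths from alpha to kappa (paths whose first edge points into alpha):
  P1: alpha <- eta <- beta -> kappa
  P2: alpha <- eta -> delta -> kappa
  P3: alpha <- eta -> kappa
Condition 1 (no descendant of alpha in the set): holds — descendants of alpha are {delta, kappa}; none are in {beta, eps, theta}.
Condition 2 (every backdoor path blocked by {beta, eps, theta}):
  P1: blocked at fork node beta ∈ conditioning set.
  P2: open — no interior node is in the conditioning set.
  P3: open — no interior node is in the conditioning set.
{beta, eps, theta} does not satisfy the backdoor criterion.

No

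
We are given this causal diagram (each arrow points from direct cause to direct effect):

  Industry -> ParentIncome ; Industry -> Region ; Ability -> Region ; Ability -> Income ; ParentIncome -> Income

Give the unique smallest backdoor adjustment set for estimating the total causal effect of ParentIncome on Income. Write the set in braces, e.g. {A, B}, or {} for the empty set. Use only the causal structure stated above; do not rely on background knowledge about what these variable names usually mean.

Variables eligible for adjustment (non-descendants of ParentIncome, excluding ParentIncome and Income): {Ability, Industry, Region}.
Backdoor paths from ParentIncome to Income:
  P1: ParentIncome <- Industry -> Region <- Ability -> Income
Each backdoor path contains an unconditioned collider, so every path is already blocked with the empty conditioning set:
  P1: blocked at collider Region (neither it nor any descendant is in the conditioning set).
The empty set is therefore the unique smallest valid set.

{}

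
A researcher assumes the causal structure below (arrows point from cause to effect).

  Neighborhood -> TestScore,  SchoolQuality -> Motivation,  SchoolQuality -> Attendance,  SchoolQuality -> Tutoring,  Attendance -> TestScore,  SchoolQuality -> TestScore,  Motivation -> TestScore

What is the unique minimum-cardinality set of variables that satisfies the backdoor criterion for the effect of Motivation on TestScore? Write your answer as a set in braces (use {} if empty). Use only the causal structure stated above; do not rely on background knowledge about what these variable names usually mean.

Variables eligible for adjustment (non-descendants of Motivation, excluding Motivation and TestScore): {Attendance, Neighborhood, SchoolQuality, Tutoring}.
Backdoor paths from Motivation to TestScore:
  P1: Motivation <- SchoolQuality -> Attendance -> TestScore
  P2: Motivation <- SchoolQuality -> TestScore
The empty set is not sufficient: P1 (Motivation <- SchoolQuality -> Attendance -> TestScore) has no collider blocking it and no conditioned non-collider, so it is open.
Try {SchoolQuality}:
  P1: blocked at fork node SchoolQuality ∈ conditioning set.
  P2: blocked at fork node SchoolQuality ∈ conditioning set.
{SchoolQuality} contains no descendant of Motivation and blocks every backdoor path.
No other singleton works — e.g. {Neighborhood} leaves P1 open — so {SchoolQuality} is the unique smallest valid adjustment set.

{SchoolQuality}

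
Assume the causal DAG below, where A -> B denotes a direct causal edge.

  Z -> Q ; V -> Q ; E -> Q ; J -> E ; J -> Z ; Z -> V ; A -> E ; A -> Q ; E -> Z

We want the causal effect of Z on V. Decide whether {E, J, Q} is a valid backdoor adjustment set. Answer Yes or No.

No

Backdoor paths from Z to V (paths whose first edge points into Z):
  P1: Z <- J -> E <- A -> Q <- V
  P2: Z <- J -> E -> Q <- V
  P3: Z <- E <- A -> Q <- V
  P4: Z <- E -> Q <- V
Condition 1 (no descendant of Z in the set): FAILS — Q is a descendant of Z.
Condition 2 (every backdoor path blocked by {E, J, Q}):
  P1: blocked at fork node J ∈ conditioning set.
  P2: blocked at fork node J ∈ conditioning set.
  P3: blocked at chain node E ∈ conditioning set.
  P4: blocked at fork node E ∈ conditioning set.
{E, J, Q} does not satisfy the backdoor criterion.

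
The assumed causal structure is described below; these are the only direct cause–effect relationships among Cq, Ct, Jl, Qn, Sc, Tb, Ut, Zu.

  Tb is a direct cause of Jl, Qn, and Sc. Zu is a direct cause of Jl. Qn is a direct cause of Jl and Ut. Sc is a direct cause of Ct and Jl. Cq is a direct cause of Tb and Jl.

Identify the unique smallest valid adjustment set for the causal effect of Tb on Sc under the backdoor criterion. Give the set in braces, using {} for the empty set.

{}

Variables eligible for adjustment (non-descendants of Tb, excluding Tb and Sc): {Cq, Zu}.
Backdoor paths from Tb to Sc:
  P1: Tb <- Cq -> Jl <- Sc
Each backdoor path contains an unconditioned collider, so every path is already blocked with the empty conditioning set:
  P1: blocked at collider Jl (neither it nor any descendant is in the conditioning set).
The empty set is therefore the unique smallest valid set.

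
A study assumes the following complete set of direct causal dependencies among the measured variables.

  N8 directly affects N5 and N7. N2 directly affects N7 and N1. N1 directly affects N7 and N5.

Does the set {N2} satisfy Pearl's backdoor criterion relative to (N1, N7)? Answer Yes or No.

Yes

Backdoor paths from N1 to N7 (paths whose first edge points into N1):
  P1: N1 <- N2 -> N7
Condition 1 (no descendant of N1 in the set): holds — descendants of N1 are {N5, N7}; none are in {N2}.
Condition 2 (every backdoor path blocked by {N2}):
  P1: blocked at fork node N2 ∈ conditioning set.
{N2} satisfies the backdoor criterion.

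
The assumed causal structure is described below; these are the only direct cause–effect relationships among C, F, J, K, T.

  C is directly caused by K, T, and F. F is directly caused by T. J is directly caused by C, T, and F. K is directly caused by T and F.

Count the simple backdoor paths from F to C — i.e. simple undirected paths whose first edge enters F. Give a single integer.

A backdoor path from F to C is any simple undirected path whose first edge points into F (i.e. leaves F via a parent).
Parents of F: {T}.
Enumerating:
  P1: F <- T -> K -> C
  P2: F <- T -> C
  P3: F <- T -> J <- C
That exhausts the simple backdoor paths. Count: 3.

3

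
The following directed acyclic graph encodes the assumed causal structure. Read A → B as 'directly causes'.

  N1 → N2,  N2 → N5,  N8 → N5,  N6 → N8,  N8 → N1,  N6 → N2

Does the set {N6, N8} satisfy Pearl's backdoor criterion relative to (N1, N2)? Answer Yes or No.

Backdoor paths from N1 to N2 (paths whose first edge points into N1):
  P1: N1 <- N8 <- N6 -> N2
  P2: N1 <- N8 -> N5 <- N2
Condition 1 (no descendant of N1 in the set): holds — descendants of N1 are {N2, N5}; none are in {N6, N8}.
Condition 2 (every backdoor path blocked by {N6, N8}):
  P1: blocked at chain node N8 ∈ conditioning set.
  P2: blocked at fork node N8 ∈ conditioning set.
{N6, N8} satisfies the backdoor criterion.

Yes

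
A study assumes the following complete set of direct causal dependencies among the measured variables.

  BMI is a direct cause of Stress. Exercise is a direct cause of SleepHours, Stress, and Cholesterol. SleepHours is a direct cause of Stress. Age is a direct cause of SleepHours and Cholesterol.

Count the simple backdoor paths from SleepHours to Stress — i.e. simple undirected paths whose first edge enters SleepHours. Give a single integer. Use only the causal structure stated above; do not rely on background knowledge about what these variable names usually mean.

2

A backdoor path from SleepHours to Stress is any simple undirected path whose first edge points into SleepHours (i.e. leaves SleepHours via a parent).
Parents of SleepHours: {Age, Exercise}.
Enumerating:
  P1: SleepHours <- Age -> Cholesterol <- Exercise -> Stress
  P2: SleepHours <- Exercise -> Stress
That exhausts the simple backdoor paths. Count: 2.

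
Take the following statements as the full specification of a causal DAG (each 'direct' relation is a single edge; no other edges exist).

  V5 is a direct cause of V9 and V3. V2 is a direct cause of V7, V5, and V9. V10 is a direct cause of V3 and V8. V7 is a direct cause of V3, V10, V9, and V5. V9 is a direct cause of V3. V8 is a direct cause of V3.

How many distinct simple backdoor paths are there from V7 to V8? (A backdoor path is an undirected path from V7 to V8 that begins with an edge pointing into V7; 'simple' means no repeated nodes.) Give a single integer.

A backdoor path from V7 to V8 is any simple undirected path whose first edge points into V7 (i.e. leaves V7 via a parent).
Parents of V7: {V2}.
Enumerating:
  P1: V7 <- V2 -> V5 -> V9 -> V3 <- V10 -> V8
  P2: V7 <- V2 -> V5 -> V9 -> V3 <- V8
  P3: V7 <- V2 -> V5 -> V3 <- V10 -> V8
  P4: V7 <- V2 -> V5 -> V3 <- V8
  P5: V7 <- V2 -> V9 <- V5 -> V3 <- V10 -> V8
  P6: V7 <- V2 -> V9 <- V5 -> V3 <- V8
  P7: V7 <- V2 -> V9 -> V3 <- V10 -> V8
  P8: V7 <- V2 -> V9 -> V3 <- V8
That exhausts the simple backdoor paths. Count: 8.

8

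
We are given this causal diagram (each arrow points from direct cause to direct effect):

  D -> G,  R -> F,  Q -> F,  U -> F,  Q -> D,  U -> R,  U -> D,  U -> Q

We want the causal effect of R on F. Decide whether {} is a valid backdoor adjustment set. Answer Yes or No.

Backdoor paths from R to F (paths whose first edge points into R):
  P1: R <- U -> Q -> F
  P2: R <- U -> D <- Q -> F
  P3: R <- U -> F
Condition 1 (no descendant of R in the set): holds — descendants of R are {F}; none are in {}.
Condition 2 (every backdoor path blocked by {}):
  P1: open — no interior node is in the conditioning set.
  P2: blocked at collider D (neither it nor any descendant is in the conditioning set).
  P3: open — no interior node is in the conditioning set.
{} does not satisfy the backdoor criterion.

No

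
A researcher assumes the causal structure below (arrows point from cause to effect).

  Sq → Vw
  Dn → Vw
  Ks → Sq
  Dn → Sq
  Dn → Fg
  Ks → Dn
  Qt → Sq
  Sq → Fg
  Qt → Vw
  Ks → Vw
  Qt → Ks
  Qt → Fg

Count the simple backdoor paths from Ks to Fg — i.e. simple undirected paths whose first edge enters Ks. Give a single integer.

8

A backdoor path from Ks to Fg is any simple undirected path whose first edge points into Ks (i.e. leaves Ks via a parent).
Parents of Ks: {Qt}.
Enumerating:
  P1: Ks <- Qt -> Sq <- Dn -> Fg
  P2: Ks <- Qt -> Sq -> Fg
  P3: Ks <- Qt -> Sq -> Vw <- Dn -> Fg
  P4: Ks <- Qt -> Fg
  P5: Ks <- Qt -> Vw <- Dn -> Sq -> Fg
  P6: Ks <- Qt -> Vw <- Dn -> Fg
  P7: Ks <- Qt -> Vw <- Sq <- Dn -> Fg
  P8: Ks <- Qt -> Vw <- Sq -> Fg
That exhausts the simple backdoor paths. Count: 8.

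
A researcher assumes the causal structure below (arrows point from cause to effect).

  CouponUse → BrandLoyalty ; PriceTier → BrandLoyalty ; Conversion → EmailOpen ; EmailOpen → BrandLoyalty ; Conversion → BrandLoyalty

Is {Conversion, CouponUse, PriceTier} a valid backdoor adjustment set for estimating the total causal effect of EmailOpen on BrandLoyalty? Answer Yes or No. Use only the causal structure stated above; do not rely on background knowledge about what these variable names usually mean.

Yes

Backdoor paths from EmailOpen to BrandLoyalty (paths whose first edge points into EmailOpen):
  P1: EmailOpen <- Conversion -> BrandLoyalty
Condition 1 (no descendant of EmailOpen in the set): holds — descendants of EmailOpen are {BrandLoyalty}; none are in {Conversion, CouponUse, PriceTier}.
Condition 2 (every backdoor path blocked by {Conversion, CouponUse, PriceTier}):
  P1: blocked at fork node Conversion ∈ conditioning set.
{Conversion, CouponUse, PriceTier} satisfies the backdoor criterion.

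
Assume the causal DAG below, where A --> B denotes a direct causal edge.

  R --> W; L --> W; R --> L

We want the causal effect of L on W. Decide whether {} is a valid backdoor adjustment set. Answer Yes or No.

No

Backdoor paths from L to W (paths whose first edge points into L):
  P1: L <- R -> W
Condition 1 (no descendant of L in the set): holds — descendants of L are {W}; none are in {}.
Condition 2 (every backdoor path blocked by {}):
  P1: open — no interior node is in the conditioning set.
{} does not satisfy the backdoor criterion.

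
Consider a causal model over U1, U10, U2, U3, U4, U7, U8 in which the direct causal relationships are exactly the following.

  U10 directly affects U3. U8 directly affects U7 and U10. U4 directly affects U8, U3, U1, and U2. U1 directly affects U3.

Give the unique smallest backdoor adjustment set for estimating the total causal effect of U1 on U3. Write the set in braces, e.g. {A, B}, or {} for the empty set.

{U4}

Variables eligible for adjustment (non-descendants of U1, excluding U1 and U3): {U10, U2, U4, U7, U8}.
Backdoor paths from U1 to U3:
  P1: U1 <- U4 -> U8 -> U10 -> U3
  P2: U1 <- U4 -> U3
The empty set is not sufficient: P1 (U1 <- U4 -> U8 -> U10 -> U3) has no collider blocking it and no conditioned non-collider, so it is open.
Try {U4}:
  P1: blocked at fork node U4 ∈ conditioning set.
  P2: blocked at fork node U4 ∈ conditioning set.
{U4} contains no descendant of U1 and blocks every backdoor path.
No other singleton works — e.g. {U8} leaves P2 open — so {U4} is the unique smallest valid adjustment set.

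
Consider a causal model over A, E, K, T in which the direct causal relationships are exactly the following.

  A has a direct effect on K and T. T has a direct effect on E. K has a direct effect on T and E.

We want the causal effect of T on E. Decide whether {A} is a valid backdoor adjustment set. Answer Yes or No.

Backdoor paths from T to E (paths whose first edge points into T):
  P1: T <- A -> K -> E
  P2: T <- K -> E
Condition 1 (no descendant of T in the set): holds — descendants of T are {E}; none are in {A}.
Condition 2 (every backdoor path blocked by {A}):
  P1: blocked at fork node A ∈ conditioning set.
  P2: open — no interior node is in the conditioning set.
{A} does not satisfy the backdoor criterion.

No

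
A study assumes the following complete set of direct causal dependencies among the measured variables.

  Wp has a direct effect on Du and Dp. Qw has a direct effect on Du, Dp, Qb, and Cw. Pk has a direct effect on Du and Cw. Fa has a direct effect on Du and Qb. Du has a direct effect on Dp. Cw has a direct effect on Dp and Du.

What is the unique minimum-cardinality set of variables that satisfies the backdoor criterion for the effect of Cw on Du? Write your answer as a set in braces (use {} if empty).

{Pk, Qw}

Variables eligible for adjustment (non-descendants of Cw, excluding Cw and Du): {Fa, Pk, Qb, Qw, Wp}.
Backdoor paths from Cw to Du:
  P1: Cw <- Qw -> Qb <- Fa -> Du
  P2: Cw <- Qw -> Du
  P3: Cw <- Qw -> Dp <- Wp -> Du
  P4: Cw <- Qw -> Dp <- Du
  P5: Cw <- Pk -> Du
The empty set is not sufficient: P2 (Cw <- Qw -> Du) has no collider blocking it and no conditioned non-collider, so it is open.
Try {Pk, Qw}:
  P1: blocked at fork node Qw ∈ conditioning set.
  P2: blocked at fork node Qw ∈ conditioning set.
  P3: blocked at fork node Qw ∈ conditioning set.
  P4: blocked at fork node Qw ∈ conditioning set.
  P5: blocked at fork node Pk ∈ conditioning set.
{Pk, Qw} contains no descendant of Cw and blocks every backdoor path.
Every element of {Pk, Qw} is needed (dropping Pk leaves P5 open; dropping Qw leaves P2 open), so no proper subset is valid.
Among all size-2 subsets of the eligible variables, only {Pk, Qw} blocks every backdoor path, so it is the unique smallest valid adjustment set.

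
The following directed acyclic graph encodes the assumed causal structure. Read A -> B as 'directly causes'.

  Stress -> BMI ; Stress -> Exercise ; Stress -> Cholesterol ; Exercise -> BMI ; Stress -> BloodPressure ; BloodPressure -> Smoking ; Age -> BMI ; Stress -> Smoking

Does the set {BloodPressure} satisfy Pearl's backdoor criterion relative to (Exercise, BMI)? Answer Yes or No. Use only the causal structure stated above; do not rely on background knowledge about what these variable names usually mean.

Backdoor paths from Exercise to BMI (paths whose first edge points into Exercise):
  P1: Exercise <- Stress -> BMI
Condition 1 (no descendant of Exercise in the set): holds — descendants of Exercise are {BMI}; none are in {BloodPressure}.
Condition 2 (every backdoor path blocked by {BloodPressure}):
  P1: open — no interior node is in the conditioning set.
{BloodPressure} does not satisfy the backdoor criterion.

No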